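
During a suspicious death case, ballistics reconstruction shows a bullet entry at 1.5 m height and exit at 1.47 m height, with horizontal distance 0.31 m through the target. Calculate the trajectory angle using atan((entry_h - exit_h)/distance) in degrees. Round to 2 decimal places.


Bullet trajectory angle:
Height difference = 1.5 - 1.47 = 0.03 m
angle = atan(0.03 / 0.31)
angle = atan(0.096774)
angle = 5.53 degrees

5.53


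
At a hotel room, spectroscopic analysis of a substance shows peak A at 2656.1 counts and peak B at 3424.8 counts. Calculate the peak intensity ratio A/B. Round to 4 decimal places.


Spectral peak ratio:
Peak A = 2656.1 counts
Peak B = 3424.8 counts
Ratio = 2656.1 / 3424.8 = 0.7755

0.7755


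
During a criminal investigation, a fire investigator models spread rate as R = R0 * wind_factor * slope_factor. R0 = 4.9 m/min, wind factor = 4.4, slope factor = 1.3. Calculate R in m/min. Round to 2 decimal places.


Fire spread rate calculation:
R = R0 * wind_factor * slope_factor
= 4.9 * 4.4 * 1.3
= 21.56 * 1.3
= 28.03 m/min

28.03


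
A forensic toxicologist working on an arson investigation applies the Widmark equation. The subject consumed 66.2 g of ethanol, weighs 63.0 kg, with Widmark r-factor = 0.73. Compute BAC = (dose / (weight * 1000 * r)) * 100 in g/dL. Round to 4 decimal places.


Applying the Widmark formula:
BAC = (dose_g / (body_wt * 1000 * r)) * 100
Denominator = 63.0 * 1000 * 0.73 = 45990
BAC = (66.2 / 45990) * 100
BAC = 0.1439 g/dL

0.1439


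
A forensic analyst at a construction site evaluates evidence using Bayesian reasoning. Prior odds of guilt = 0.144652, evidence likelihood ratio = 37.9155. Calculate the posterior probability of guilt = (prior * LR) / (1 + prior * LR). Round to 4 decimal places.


Bayesian evidence evaluation:
Posterior odds = prior_odds * LR = 0.144652 * 37.9155 = 5.484553
Posterior probability = posterior_odds / (1 + posterior_odds)
= 5.484553 / (1 + 5.484553)
= 5.484553 / 6.484553
= 0.8458

0.8458


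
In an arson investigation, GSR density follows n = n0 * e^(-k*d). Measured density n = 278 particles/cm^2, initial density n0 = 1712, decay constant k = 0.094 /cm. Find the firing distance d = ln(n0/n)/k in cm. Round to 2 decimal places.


GSR distance calculation:
n0/n = 1712 / 278 = 6.158273
ln(n0/n) = 1.817796
d = 1.817796 / 0.094 = 19.34 cm

19.34


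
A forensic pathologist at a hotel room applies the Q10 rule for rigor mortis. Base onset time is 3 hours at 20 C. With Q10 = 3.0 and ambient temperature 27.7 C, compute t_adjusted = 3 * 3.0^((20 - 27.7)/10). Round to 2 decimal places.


Rigor mortis time adjustment:
Exponent = (T_ref - T_actual) / 10 = (20 - 27.7) / 10 = -0.77
Q10 factor = 3.0^-0.77 = 0.42916
t_adjusted = 3 * 0.42916 = 1.29 hours

1.29


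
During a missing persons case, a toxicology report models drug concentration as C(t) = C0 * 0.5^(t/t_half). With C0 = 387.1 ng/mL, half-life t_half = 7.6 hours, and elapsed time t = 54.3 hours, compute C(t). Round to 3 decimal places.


Drug concentration decay:
Number of half-lives = t / t_half = 54.3 / 7.6 = 7.144737
Decay factor = 0.5^7.144737 = 0.00706675
C(t) = 387.1 * 0.00706675 = 2.736 ng/mL

2.736


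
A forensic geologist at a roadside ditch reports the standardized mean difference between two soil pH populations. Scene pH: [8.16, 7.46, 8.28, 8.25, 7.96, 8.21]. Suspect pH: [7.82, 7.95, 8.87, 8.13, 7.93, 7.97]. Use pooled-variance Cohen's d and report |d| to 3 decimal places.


Pooled-variance Cohen's d for soil pH comparison:
Scene mean = 48.32 / 6 = 8.053333
Suspect mean = 48.67 / 6 = 8.111667
Scene sample variance s_s^2 = 0.097347
Suspect sample variance s_c^2 = 0.147937
Pooled variance = ((n_s-1)*s_s^2 + (n_c-1)*s_c^2) / (n_s + n_c - 2) = 0.122642
Pooled SD = sqrt(0.122642) = 0.350203
Mean difference = -0.058333
|d| = |-0.058333| / 0.350203 = 0.167

0.167


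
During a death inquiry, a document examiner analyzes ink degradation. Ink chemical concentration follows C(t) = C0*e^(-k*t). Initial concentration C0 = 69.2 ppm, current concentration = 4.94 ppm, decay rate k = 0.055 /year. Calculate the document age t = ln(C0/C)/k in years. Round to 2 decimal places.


Document age estimation:
C0/C = 69.2 / 4.94 = 14.008097
ln(C0/C) = 2.639636
t = 2.639636 / 0.055 = 47.99 years

47.99


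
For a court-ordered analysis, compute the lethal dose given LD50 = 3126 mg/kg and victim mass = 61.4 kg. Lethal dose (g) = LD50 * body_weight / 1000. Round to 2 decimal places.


Lethal dose calculation:
Lethal dose = LD50 * body_weight / 1000
= 3126 * 61.4 / 1000
= 191936.4 / 1000
= 191.94 g

191.94


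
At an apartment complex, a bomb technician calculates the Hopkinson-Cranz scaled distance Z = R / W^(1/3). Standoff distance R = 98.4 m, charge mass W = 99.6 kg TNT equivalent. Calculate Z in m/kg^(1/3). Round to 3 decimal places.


Scaled distance calculation:
W^(1/3) = 99.6^(1/3) = 4.635392
Z = R / W^(1/3) = 98.4 / 4.635392
Z = 21.228 m/kg^(1/3)

21.228


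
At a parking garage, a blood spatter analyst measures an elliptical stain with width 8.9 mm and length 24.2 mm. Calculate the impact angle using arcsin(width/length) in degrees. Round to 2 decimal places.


Blood spatter impact angle calculation:
width / length = 8.9 / 24.2 = 0.367769
angle = arcsin(0.367769)
angle = 21.58 degrees

21.58


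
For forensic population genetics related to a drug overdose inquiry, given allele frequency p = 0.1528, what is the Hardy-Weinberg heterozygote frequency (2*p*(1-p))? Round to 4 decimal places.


Hardy-Weinberg heterozygote frequency:
q = 1 - p = 1 - 0.1528 = 0.8472
2pq = 2 * 0.1528 * 0.8472 = 0.2589

0.2589


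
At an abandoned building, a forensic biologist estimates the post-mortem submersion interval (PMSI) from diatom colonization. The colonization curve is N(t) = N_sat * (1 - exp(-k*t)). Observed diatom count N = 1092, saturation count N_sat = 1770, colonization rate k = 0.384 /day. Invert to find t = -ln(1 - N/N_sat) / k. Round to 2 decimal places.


PMSI from diatom colonization curve:
N / N_sat = 1092 / 1770 = 0.616949
1 - N/N_sat = 0.383051
ln(1 - N/N_sat) = -0.959587
t = -ln(1 - N/N_sat) / k = -(-0.959587) / 0.384 = 2.50 days

2.50


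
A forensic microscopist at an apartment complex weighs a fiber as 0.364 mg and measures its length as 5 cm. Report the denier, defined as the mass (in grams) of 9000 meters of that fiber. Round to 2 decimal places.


Denier calculation:
Mass in grams = 0.364 mg / 1000 = 0.000364 g
Length in meters = 5 cm / 100 = 0.05 m
Linear density = mass / length = 0.000364 / 0.05 = 0.00728 g/m
Denier = (g/m) * 9000 = 0.00728 * 9000 = 65.52

65.52


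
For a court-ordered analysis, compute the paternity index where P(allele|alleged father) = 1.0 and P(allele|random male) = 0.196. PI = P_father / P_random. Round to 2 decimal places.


Paternity Index calculation:
PI = P(allele|father) / P(allele|random)
PI = 1.0 / 0.196
PI = 5.10

5.10


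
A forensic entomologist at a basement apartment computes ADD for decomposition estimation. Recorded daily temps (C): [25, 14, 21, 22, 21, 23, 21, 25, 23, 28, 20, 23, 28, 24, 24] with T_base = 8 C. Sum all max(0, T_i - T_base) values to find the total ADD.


Computing ADD day by day:
Day 1: max(0, 25 - 8) = 17
Day 2: max(0, 14 - 8) = 6
Day 3: max(0, 21 - 8) = 13
Day 4: max(0, 22 - 8) = 14
Day 5: max(0, 21 - 8) = 13
Day 6: max(0, 23 - 8) = 15
Day 7: max(0, 21 - 8) = 13
Day 8: max(0, 25 - 8) = 17
Day 9: max(0, 23 - 8) = 15
Day 10: max(0, 28 - 8) = 20
Day 11: max(0, 20 - 8) = 12
Day 12: max(0, 23 - 8) = 15
Day 13: max(0, 28 - 8) = 20
Day 14: max(0, 24 - 8) = 16
Day 15: max(0, 24 - 8) = 16
Total ADD = 222

222


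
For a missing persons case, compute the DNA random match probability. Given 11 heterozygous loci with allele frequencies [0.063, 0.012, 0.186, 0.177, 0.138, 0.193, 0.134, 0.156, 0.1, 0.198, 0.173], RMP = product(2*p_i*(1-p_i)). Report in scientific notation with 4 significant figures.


Computing RMP for 11 loci:
Locus 1: 2 * 0.063 * 0.937 = 0.118062
Locus 2: 2 * 0.012 * 0.988 = 0.023712
Locus 3: 2 * 0.186 * 0.814 = 0.302808
Locus 4: 2 * 0.177 * 0.823 = 0.291342
Locus 5: 2 * 0.138 * 0.862 = 0.237912
Locus 6: 2 * 0.193 * 0.807 = 0.311502
Locus 7: 2 * 0.134 * 0.866 = 0.232088
Locus 8: 2 * 0.156 * 0.844 = 0.263328
Locus 9: 2 * 0.1 * 0.9 = 0.18
Locus 10: 2 * 0.198 * 0.802 = 0.317592
Locus 11: 2 * 0.173 * 0.827 = 0.286142
RMP = 1.830e-08

1.830e-08


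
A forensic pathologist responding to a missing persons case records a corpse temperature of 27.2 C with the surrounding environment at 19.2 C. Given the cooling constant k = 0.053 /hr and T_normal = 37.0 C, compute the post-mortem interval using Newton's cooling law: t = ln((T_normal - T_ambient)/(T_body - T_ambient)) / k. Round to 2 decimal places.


Using Newton's law of cooling:
t = ln((T_normal - T_ambient) / (T_body - T_ambient)) / k
T_normal - T_ambient = 17.8
T_body - T_ambient = 8.0
Ratio = 2.225
ln(ratio) = 0.799757
t = 0.799757 / 0.053 = 15.09 hours

15.09


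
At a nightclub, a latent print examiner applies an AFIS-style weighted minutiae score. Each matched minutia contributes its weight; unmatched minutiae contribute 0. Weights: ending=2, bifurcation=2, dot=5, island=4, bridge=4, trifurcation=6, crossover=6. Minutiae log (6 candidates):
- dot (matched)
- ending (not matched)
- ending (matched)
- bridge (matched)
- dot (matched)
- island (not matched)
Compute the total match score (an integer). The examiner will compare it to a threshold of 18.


Weighted minutiae match score:
  dot: matched, +5 (running total 5)
  ending: not matched, +0
  ending: matched, +2 (running total 7)
  bridge: matched, +4 (running total 11)
  dot: matched, +5 (running total 16)
  island: not matched, +0
Total score = 16
Threshold = 18; verdict = inconclusive

16


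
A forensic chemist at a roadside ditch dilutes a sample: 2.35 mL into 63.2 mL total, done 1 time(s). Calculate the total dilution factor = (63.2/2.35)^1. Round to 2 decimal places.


Dilution factor calculation:
Single dilution = V_total / V_sample = 63.2 / 2.35 ≈ 26.893617
Number of dilutions = 1
Total DF = (63.2 / 2.35)^1 (full precision, rounded at the end) = 26.89

26.89


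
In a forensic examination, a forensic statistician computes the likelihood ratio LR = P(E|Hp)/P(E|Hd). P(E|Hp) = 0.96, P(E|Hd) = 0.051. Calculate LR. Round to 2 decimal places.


Likelihood ratio calculation:
LR = P(E|Hp) / P(E|Hd)
LR = 0.96 / 0.051
LR = 18.82

18.82


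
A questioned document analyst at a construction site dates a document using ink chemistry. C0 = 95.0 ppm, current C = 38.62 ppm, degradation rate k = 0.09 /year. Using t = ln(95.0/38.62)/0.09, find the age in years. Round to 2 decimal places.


Document age estimation:
C0/C = 95.0 / 38.62 = 2.459865
ln(C0/C) = 0.900106
t = 0.900106 / 0.09 = 10.00 years

10.00


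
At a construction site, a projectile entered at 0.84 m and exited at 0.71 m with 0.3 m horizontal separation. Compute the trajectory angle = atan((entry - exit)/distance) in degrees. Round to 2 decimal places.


Bullet trajectory angle:
Height difference = 0.84 - 0.71 = 0.13 m
angle = atan(0.13 / 0.3)
angle = atan(0.433333)
angle = 23.43 degrees

23.43


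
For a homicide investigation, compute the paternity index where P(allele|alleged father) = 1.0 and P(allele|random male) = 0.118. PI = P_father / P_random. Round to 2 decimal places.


Paternity Index calculation:
PI = P(allele|father) / P(allele|random)
PI = 1.0 / 0.118
PI = 8.47

8.47


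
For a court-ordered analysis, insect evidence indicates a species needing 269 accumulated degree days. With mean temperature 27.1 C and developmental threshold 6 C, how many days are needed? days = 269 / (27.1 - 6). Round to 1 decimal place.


Insect development time:
Effective temperature = avg_temp - T_base = 27.1 - 6 = 21.1 C
Days = ADD / effective_temp = 269 / 21.1 = 12.7 days

12.7


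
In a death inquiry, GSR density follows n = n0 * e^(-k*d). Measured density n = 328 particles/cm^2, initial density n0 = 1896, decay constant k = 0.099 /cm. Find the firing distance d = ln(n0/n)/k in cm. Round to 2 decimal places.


GSR distance calculation:
n0/n = 1896 / 328 = 5.780488
ln(n0/n) = 1.754488
d = 1.754488 / 0.099 = 17.72 cm

17.72


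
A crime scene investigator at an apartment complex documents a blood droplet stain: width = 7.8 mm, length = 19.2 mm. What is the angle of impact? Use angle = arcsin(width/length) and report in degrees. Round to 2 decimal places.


Blood spatter impact angle calculation:
width / length = 7.8 / 19.2 = 0.40625
angle = arcsin(0.40625)
angle = 23.97 degrees

23.97


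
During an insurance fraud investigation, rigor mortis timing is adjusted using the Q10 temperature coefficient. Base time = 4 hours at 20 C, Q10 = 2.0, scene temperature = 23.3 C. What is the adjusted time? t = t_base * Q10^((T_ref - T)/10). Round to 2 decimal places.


Rigor mortis time adjustment:
Exponent = (T_ref - T_actual) / 10 = (20 - 23.3) / 10 = -0.33
Q10 factor = 2.0^-0.33 = 0.79554
t_adjusted = 4 * 0.79554 = 3.18 hours

3.18


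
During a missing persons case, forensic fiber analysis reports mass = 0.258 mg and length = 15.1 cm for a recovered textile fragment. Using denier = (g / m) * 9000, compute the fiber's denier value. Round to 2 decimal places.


Denier calculation:
Mass in grams = 0.258 mg / 1000 = 0.000258 g
Length in meters = 15.1 cm / 100 = 0.151 m
Linear density = mass / length = 0.000258 / 0.151 = 0.00170861 g/m
Denier = (g/m) * 9000 = 0.00170861 * 9000 = 15.38

15.38


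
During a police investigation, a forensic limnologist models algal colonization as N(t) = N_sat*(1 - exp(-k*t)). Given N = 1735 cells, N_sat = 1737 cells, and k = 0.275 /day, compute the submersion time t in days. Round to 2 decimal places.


PMSI from diatom colonization curve:
N / N_sat = 1735 / 1737 = 0.998849
1 - N/N_sat = 0.001151
ln(1 - N/N_sat) = -6.767124
t = -ln(1 - N/N_sat) / k = -(-6.767124) / 0.275 = 24.61 days

24.61


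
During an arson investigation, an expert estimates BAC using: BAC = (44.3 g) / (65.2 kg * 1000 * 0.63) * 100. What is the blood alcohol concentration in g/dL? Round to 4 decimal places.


Applying the Widmark formula:
BAC = (dose_g / (body_wt * 1000 * r)) * 100
Denominator = 65.2 * 1000 * 0.63 = 41076
BAC = (44.3 / 41076) * 100
BAC = 0.1078 g/dL

0.1078


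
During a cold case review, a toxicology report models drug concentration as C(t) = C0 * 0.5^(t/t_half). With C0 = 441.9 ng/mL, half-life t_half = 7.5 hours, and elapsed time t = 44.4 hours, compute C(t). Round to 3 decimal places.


Drug concentration decay:
Number of half-lives = t / t_half = 44.4 / 7.5 = 5.92
Decay factor = 0.5^5.92 = 0.01651591
C(t) = 441.9 * 0.01651591 = 7.298 ng/mL

7.298


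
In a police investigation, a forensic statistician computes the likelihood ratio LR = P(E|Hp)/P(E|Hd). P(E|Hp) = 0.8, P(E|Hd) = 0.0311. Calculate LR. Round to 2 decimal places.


Likelihood ratio calculation:
LR = P(E|Hp) / P(E|Hd)
LR = 0.8 / 0.0311
LR = 25.72

25.72


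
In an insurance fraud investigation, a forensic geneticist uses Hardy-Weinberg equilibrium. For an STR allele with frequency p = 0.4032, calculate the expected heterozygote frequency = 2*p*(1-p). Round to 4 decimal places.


Hardy-Weinberg heterozygote frequency:
q = 1 - p = 1 - 0.4032 = 0.5968
2pq = 2 * 0.4032 * 0.5968 = 0.4813

0.4813


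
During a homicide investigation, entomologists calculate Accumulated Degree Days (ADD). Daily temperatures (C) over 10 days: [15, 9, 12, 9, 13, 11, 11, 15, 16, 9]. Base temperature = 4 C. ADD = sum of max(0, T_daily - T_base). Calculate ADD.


Computing ADD day by day:
Day 1: max(0, 15 - 4) = 11
Day 2: max(0, 9 - 4) = 5
Day 3: max(0, 12 - 4) = 8
Day 4: max(0, 9 - 4) = 5
Day 5: max(0, 13 - 4) = 9
Day 6: max(0, 11 - 4) = 7
Day 7: max(0, 11 - 4) = 7
Day 8: max(0, 15 - 4) = 11
Day 9: max(0, 16 - 4) = 12
Day 10: max(0, 9 - 4) = 5
Total ADD = 80

80


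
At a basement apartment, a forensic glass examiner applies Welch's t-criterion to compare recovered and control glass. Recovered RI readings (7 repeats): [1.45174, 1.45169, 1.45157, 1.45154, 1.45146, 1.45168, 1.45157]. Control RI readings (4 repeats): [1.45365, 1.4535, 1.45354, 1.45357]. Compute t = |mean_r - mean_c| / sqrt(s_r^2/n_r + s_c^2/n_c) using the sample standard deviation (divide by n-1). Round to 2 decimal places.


Welch's t-criterion for glass RI comparison:
Recovered mean = sum / n_r = 10.16125 / 7 = 1.4516071
Control mean = sum / n_c = 5.81426 / 4 = 1.453565
Recovered sample variance s_r^2 = 9.79048e-09
Control sample variance s_c^2 = 4.03333e-09
Welch SE (unpooled) = sqrt(s_r^2/n_r + s_c^2/n_c) = sqrt(1.39864e-09 + 1.00833e-09) = sqrt(2.40697e-09) = 4.90609e-05
|mean_r - mean_c| = 0.00195786
t = 0.00195786 / 4.90609e-05 = 39.91

39.91


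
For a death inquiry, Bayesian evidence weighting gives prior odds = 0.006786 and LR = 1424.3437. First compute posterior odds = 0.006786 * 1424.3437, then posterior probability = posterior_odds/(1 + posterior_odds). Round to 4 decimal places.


Bayesian evidence evaluation:
Posterior odds = prior_odds * LR = 0.006786 * 1424.3437 = 9.665596
Posterior probability = posterior_odds / (1 + posterior_odds)
= 9.665596 / (1 + 9.665596)
= 9.665596 / 10.665596
= 0.9062

0.9062


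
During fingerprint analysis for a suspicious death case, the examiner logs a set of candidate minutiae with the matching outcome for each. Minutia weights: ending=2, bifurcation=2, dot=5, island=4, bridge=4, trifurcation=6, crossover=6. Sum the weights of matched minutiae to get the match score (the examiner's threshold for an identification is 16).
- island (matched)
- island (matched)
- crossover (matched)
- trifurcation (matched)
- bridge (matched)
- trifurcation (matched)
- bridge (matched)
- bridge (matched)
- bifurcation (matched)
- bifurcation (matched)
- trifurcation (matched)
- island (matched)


Weighted minutiae match score:
  island: matched, +4 (running total 4)
  island: matched, +4 (running total 8)
  crossover: matched, +6 (running total 14)
  trifurcation: matched, +6 (running total 20)
  bridge: matched, +4 (running total 24)
  trifurcation: matched, +6 (running total 30)
  bridge: matched, +4 (running total 34)
  bridge: matched, +4 (running total 38)
  bifurcation: matched, +2 (running total 40)
  bifurcation: matched, +2 (running total 42)
  trifurcation: matched, +6 (running total 48)
  island: matched, +4 (running total 52)
Total score = 52
Threshold = 16; verdict = identification

52


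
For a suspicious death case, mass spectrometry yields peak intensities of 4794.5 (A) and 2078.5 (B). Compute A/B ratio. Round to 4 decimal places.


Spectral peak ratio:
Peak A = 4794.5 counts
Peak B = 2078.5 counts
Ratio = 4794.5 / 2078.5 = 2.3067

2.3067


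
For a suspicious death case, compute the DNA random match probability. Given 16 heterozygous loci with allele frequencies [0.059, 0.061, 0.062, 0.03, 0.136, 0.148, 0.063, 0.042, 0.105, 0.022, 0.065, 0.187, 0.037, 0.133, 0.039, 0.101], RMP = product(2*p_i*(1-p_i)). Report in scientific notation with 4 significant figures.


Computing RMP for 16 loci:
Locus 1: 2 * 0.059 * 0.941 = 0.111038
Locus 2: 2 * 0.061 * 0.939 = 0.114558
Locus 3: 2 * 0.062 * 0.938 = 0.116312
Locus 4: 2 * 0.03 * 0.97 = 0.0582
Locus 5: 2 * 0.136 * 0.864 = 0.235008
Locus 6: 2 * 0.148 * 0.852 = 0.252192
Locus 7: 2 * 0.063 * 0.937 = 0.118062
Locus 8: 2 * 0.042 * 0.958 = 0.080472
Locus 9: 2 * 0.105 * 0.895 = 0.18795
Locus 10: 2 * 0.022 * 0.978 = 0.043032
Locus 11: 2 * 0.065 * 0.935 = 0.12155
Locus 12: 2 * 0.187 * 0.813 = 0.304062
Locus 13: 2 * 0.037 * 0.963 = 0.071262
Locus 14: 2 * 0.133 * 0.867 = 0.230622
Locus 15: 2 * 0.039 * 0.961 = 0.074958
Locus 16: 2 * 0.101 * 0.899 = 0.181598
RMP = 3.242e-15

3.242e-15


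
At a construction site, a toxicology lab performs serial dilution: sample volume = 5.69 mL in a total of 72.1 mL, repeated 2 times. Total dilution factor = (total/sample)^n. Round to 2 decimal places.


Dilution factor calculation:
Single dilution = V_total / V_sample = 72.1 / 5.69 ≈ 12.671353
Number of dilutions = 2
Total DF = (72.1 / 5.69)^2 (full precision, rounded at the end) = 160.56

160.56


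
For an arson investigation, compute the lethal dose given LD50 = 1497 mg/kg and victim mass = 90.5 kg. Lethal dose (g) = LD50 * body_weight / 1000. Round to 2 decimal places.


Lethal dose calculation:
Lethal dose = LD50 * body_weight / 1000
= 1497 * 90.5 / 1000
= 135478.5 / 1000
= 135.48 g

135.48


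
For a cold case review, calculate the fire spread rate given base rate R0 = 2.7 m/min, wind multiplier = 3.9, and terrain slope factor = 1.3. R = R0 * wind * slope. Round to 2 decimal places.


Fire spread rate calculation:
R = R0 * wind_factor * slope_factor
= 2.7 * 3.9 * 1.3
= 10.53 * 1.3
= 13.69 m/min

13.69


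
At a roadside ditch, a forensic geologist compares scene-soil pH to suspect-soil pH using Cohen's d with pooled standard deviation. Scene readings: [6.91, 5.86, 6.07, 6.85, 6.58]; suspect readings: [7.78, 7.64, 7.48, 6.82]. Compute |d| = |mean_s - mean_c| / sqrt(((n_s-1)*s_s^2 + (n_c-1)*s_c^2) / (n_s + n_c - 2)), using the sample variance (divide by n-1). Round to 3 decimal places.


Pooled-variance Cohen's d for soil pH comparison:
Scene mean = 32.27 / 5 = 6.454
Suspect mean = 29.72 / 4 = 7.43
Scene sample variance s_s^2 = 0.22023
Suspect sample variance s_c^2 = 0.1804
Pooled variance = ((n_s-1)*s_s^2 + (n_c-1)*s_c^2) / (n_s + n_c - 2) = 0.20316
Pooled SD = sqrt(0.20316) = 0.450733
Mean difference = -0.976
|d| = |-0.976| / 0.450733 = 2.165

2.165


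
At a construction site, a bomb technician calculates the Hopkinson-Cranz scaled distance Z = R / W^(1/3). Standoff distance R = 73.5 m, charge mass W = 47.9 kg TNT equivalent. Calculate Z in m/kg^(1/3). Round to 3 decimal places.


Scaled distance calculation:
W^(1/3) = 47.9^(1/3) = 3.631716
Z = R / W^(1/3) = 73.5 / 3.631716
Z = 20.238 m/kg^(1/3)

20.238


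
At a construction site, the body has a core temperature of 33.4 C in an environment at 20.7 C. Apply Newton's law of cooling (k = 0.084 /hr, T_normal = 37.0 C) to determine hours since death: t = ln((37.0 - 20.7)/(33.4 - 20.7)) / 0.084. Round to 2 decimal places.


Using Newton's law of cooling:
t = ln((T_normal - T_ambient) / (T_body - T_ambient)) / k
T_normal - T_ambient = 16.3
T_body - T_ambient = 12.7
Ratio = 1.283465
ln(ratio) = 0.249563
t = 0.249563 / 0.084 = 2.97 hours

2.97


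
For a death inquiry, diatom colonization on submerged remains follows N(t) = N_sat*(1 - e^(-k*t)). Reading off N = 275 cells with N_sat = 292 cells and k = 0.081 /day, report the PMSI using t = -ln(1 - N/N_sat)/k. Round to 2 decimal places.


PMSI from diatom colonization curve:
N / N_sat = 275 / 292 = 0.941781
1 - N/N_sat = 0.058219
ln(1 - N/N_sat) = -2.843544
t = -ln(1 - N/N_sat) / k = -(-2.843544) / 0.081 = 35.11 days

35.11


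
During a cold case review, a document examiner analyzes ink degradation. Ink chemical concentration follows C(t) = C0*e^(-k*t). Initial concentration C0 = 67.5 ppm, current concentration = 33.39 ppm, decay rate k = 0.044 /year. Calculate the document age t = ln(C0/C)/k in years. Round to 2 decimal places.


Document age estimation:
C0/C = 67.5 / 33.39 = 2.021563
ln(C0/C) = 0.703871
t = 0.703871 / 0.044 = 16.00 years

16.00


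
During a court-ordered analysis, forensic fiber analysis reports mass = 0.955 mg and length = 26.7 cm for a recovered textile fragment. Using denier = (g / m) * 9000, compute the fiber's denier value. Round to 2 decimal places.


Denier calculation:
Mass in grams = 0.955 mg / 1000 = 0.000955 g
Length in meters = 26.7 cm / 100 = 0.267 m
Linear density = mass / length = 0.000955 / 0.267 = 0.00357678 g/m
Denier = (g/m) * 9000 = 0.00357678 * 9000 = 32.19

32.19


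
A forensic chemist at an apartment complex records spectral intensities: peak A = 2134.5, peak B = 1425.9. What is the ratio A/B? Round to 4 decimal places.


Spectral peak ratio:
Peak A = 2134.5 counts
Peak B = 1425.9 counts
Ratio = 2134.5 / 1425.9 = 1.4969

1.4969


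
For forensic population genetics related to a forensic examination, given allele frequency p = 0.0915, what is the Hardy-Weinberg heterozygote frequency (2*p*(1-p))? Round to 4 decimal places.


Hardy-Weinberg heterozygote frequency:
q = 1 - p = 1 - 0.0915 = 0.9085
2pq = 2 * 0.0915 * 0.9085 = 0.1663

0.1663


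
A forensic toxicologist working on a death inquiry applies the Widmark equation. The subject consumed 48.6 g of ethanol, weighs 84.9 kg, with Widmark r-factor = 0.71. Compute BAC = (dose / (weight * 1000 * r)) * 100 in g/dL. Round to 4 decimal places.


Applying the Widmark formula:
BAC = (dose_g / (body_wt * 1000 * r)) * 100
Denominator = 84.9 * 1000 * 0.71 = 60279
BAC = (48.6 / 60279) * 100
BAC = 0.0806 g/dL

0.0806


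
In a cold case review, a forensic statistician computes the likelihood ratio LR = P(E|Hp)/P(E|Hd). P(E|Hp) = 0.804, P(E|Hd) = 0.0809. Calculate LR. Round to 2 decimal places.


Likelihood ratio calculation:
LR = P(E|Hp) / P(E|Hd)
LR = 0.804 / 0.0809
LR = 9.94

9.94


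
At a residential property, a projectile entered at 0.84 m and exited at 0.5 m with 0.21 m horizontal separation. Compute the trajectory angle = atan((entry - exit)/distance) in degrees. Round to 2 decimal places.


Bullet trajectory angle:
Height difference = 0.84 - 0.5 = 0.34 m
angle = atan(0.34 / 0.21)
angle = atan(1.619048)
angle = 58.30 degrees

58.30


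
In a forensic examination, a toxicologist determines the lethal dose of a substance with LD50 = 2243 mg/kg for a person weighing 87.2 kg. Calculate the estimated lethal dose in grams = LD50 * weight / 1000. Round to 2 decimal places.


Lethal dose calculation:
Lethal dose = LD50 * body_weight / 1000
= 2243 * 87.2 / 1000
= 195589.6 / 1000
= 195.59 g

195.59


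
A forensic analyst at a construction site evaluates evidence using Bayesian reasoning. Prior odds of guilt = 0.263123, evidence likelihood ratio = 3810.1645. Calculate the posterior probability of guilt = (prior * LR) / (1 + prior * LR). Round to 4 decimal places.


Bayesian evidence evaluation:
Posterior odds = prior_odds * LR = 0.263123 * 3810.1645 = 1002.542
Posterior probability = posterior_odds / (1 + posterior_odds)
= 1002.542 / (1 + 1002.542)
= 1002.542 / 1003.542
= 0.9990

0.9990


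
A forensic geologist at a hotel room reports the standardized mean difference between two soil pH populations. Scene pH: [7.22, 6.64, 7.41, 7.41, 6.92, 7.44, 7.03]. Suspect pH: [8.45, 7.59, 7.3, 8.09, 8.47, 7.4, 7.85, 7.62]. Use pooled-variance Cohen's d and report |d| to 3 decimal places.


Pooled-variance Cohen's d for soil pH comparison:
Scene mean = 50.07 / 7 = 7.152857
Suspect mean = 62.77 / 8 = 7.84625
Scene sample variance s_s^2 = 0.091924
Suspect sample variance s_c^2 = 0.203912
Pooled variance = ((n_s-1)*s_s^2 + (n_c-1)*s_c^2) / (n_s + n_c - 2) = 0.152225
Pooled SD = sqrt(0.152225) = 0.39016
Mean difference = -0.693393
|d| = |-0.693393| / 0.39016 = 1.777

1.777


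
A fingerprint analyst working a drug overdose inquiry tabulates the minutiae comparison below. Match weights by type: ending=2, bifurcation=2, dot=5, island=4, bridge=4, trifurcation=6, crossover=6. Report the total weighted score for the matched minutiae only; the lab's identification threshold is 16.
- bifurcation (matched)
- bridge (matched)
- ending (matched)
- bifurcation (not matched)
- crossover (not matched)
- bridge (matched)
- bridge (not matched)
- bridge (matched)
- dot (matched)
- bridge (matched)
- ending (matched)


Weighted minutiae match score:
  bifurcation: matched, +2 (running total 2)
  bridge: matched, +4 (running total 6)
  ending: matched, +2 (running total 8)
  bifurcation: not matched, +0
  crossover: not matched, +0
  bridge: matched, +4 (running total 12)
  bridge: not matched, +0
  bridge: matched, +4 (running total 16)
  dot: matched, +5 (running total 21)
  bridge: matched, +4 (running total 25)
  ending: matched, +2 (running total 27)
Total score = 27
Threshold = 16; verdict = identification

27


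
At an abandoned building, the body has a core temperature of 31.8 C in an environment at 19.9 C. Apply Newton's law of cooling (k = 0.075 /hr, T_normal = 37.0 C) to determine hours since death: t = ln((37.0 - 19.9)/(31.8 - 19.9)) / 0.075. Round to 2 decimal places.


Using Newton's law of cooling:
t = ln((T_normal - T_ambient) / (T_body - T_ambient)) / k
T_normal - T_ambient = 17.1
T_body - T_ambient = 11.9
Ratio = 1.436975
ln(ratio) = 0.36254
t = 0.36254 / 0.075 = 4.83 hours

4.83


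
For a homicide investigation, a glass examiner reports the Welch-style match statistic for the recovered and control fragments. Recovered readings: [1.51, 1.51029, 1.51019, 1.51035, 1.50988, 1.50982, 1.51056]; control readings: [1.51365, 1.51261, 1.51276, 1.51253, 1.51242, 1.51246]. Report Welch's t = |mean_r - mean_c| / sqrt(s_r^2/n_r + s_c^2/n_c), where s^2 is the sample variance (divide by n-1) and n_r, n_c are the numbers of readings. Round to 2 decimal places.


Welch's t-criterion for glass RI comparison:
Recovered mean = sum / n_r = 10.57109 / 7 = 1.5101557
Control mean = sum / n_c = 9.07643 / 6 = 1.5127383
Recovered sample variance s_r^2 = 7.22286e-08
Control sample variance s_c^2 = 2.14057e-07
Welch SE (unpooled) = sqrt(s_r^2/n_r + s_c^2/n_c) = sqrt(1.03184e-08 + 3.56761e-08) = sqrt(4.59945e-08) = 0.000214463
|mean_r - mean_c| = 0.00258262
t = 0.00258262 / 0.000214463 = 12.04

12.04


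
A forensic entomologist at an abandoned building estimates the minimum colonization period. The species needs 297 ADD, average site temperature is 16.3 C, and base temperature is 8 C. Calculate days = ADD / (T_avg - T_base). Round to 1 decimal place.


Insect development time:
Effective temperature = avg_temp - T_base = 16.3 - 8 = 8.3 C
Days = ADD / effective_temp = 297 / 8.3 = 35.8 days

35.8


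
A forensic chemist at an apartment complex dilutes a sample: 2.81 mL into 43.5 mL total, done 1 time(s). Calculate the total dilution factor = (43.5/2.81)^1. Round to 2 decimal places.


Dilution factor calculation:
Single dilution = V_total / V_sample = 43.5 / 2.81 ≈ 15.480427
Number of dilutions = 1
Total DF = (43.5 / 2.81)^1 (full precision, rounded at the end) = 15.48

15.48


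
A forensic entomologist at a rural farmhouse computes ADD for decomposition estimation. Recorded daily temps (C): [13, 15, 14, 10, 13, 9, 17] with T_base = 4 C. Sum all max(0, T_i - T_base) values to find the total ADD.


Computing ADD day by day:
Day 1: max(0, 13 - 4) = 9
Day 2: max(0, 15 - 4) = 11
Day 3: max(0, 14 - 4) = 10
Day 4: max(0, 10 - 4) = 6
Day 5: max(0, 13 - 4) = 9
Day 6: max(0, 9 - 4) = 5
Day 7: max(0, 17 - 4) = 13
Total ADD = 63

63


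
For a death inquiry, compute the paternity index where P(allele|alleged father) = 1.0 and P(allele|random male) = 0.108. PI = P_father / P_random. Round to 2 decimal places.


Paternity Index calculation:
PI = P(allele|father) / P(allele|random)
PI = 1.0 / 0.108
PI = 9.26

9.26


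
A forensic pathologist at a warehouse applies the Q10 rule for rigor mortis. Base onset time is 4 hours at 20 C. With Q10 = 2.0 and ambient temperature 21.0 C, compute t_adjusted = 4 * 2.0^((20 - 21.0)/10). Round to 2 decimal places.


Rigor mortis time adjustment:
Exponent = (T_ref - T_actual) / 10 = (20 - 21.0) / 10 = -0.1
Q10 factor = 2.0^-0.1 = 0.93303
t_adjusted = 4 * 0.93303 = 3.73 hours

3.73


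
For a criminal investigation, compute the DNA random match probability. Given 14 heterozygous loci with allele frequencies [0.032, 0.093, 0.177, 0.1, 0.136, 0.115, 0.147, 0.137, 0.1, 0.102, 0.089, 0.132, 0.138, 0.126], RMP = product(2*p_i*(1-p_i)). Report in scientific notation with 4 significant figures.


Computing RMP for 14 loci:
Locus 1: 2 * 0.032 * 0.968 = 0.061952
Locus 2: 2 * 0.093 * 0.907 = 0.168702
Locus 3: 2 * 0.177 * 0.823 = 0.291342
Locus 4: 2 * 0.1 * 0.9 = 0.18
Locus 5: 2 * 0.136 * 0.864 = 0.235008
Locus 6: 2 * 0.115 * 0.885 = 0.20355
Locus 7: 2 * 0.147 * 0.853 = 0.250782
Locus 8: 2 * 0.137 * 0.863 = 0.236462
Locus 9: 2 * 0.1 * 0.9 = 0.18
Locus 10: 2 * 0.102 * 0.898 = 0.183192
Locus 11: 2 * 0.089 * 0.911 = 0.162158
Locus 12: 2 * 0.132 * 0.868 = 0.229152
Locus 13: 2 * 0.138 * 0.862 = 0.237912
Locus 14: 2 * 0.126 * 0.874 = 0.220248
RMP = 9.982e-11

9.982e-11


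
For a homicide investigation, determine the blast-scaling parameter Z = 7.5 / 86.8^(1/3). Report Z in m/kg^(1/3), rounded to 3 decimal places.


Scaled distance calculation:
W^(1/3) = 86.8^(1/3) = 4.42765
Z = R / W^(1/3) = 7.5 / 4.42765
Z = 1.694 m/kg^(1/3)

1.694


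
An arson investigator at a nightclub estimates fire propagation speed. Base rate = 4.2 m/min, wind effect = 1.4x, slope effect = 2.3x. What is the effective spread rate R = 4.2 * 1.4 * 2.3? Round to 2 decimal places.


Fire spread rate calculation:
R = R0 * wind_factor * slope_factor
= 4.2 * 1.4 * 2.3
= 5.88 * 2.3
= 13.52 m/min

13.52


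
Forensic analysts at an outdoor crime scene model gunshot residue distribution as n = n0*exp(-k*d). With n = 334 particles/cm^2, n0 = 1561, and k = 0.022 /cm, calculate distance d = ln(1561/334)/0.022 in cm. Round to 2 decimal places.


GSR distance calculation:
n0/n = 1561 / 334 = 4.673653
ln(n0/n) = 1.541941
d = 1.541941 / 0.022 = 70.09 cm

70.09


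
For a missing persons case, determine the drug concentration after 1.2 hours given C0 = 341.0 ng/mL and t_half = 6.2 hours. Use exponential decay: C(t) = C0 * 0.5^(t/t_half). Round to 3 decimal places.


Drug concentration decay:
Number of half-lives = t / t_half = 1.2 / 6.2 = 0.193548
Decay factor = 0.5^0.193548 = 0.87445255
C(t) = 341.0 * 0.87445255 = 298.188 ng/mL

298.188


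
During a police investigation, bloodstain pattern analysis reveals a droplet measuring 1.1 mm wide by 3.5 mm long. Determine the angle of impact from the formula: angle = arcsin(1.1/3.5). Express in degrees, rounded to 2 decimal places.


Blood spatter impact angle calculation:
width / length = 1.1 / 3.5 = 0.314286
angle = arcsin(0.314286)
angle = 18.32 degrees

18.32


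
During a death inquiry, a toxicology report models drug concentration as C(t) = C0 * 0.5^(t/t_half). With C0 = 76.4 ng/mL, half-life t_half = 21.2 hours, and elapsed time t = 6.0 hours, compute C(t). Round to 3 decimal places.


Drug concentration decay:
Number of half-lives = t / t_half = 6.0 / 21.2 = 0.283019
Decay factor = 0.5^0.283019 = 0.82186936
C(t) = 76.4 * 0.82186936 = 62.791 ng/mL

62.791


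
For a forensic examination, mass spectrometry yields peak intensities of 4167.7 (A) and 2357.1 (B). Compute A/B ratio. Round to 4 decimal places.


Spectral peak ratio:
Peak A = 4167.7 counts
Peak B = 2357.1 counts
Ratio = 4167.7 / 2357.1 = 1.7681

1.7681


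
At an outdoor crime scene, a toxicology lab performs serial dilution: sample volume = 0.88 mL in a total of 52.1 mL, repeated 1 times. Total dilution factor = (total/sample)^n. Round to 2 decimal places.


Dilution factor calculation:
Single dilution = V_total / V_sample = 52.1 / 0.88 ≈ 59.204545
Number of dilutions = 1
Total DF = (52.1 / 0.88)^1 (full precision, rounded at the end) = 59.20

59.20


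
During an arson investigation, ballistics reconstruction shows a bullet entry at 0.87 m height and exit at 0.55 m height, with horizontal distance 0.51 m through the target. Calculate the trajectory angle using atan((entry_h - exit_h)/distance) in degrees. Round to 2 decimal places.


Bullet trajectory angle:
Height difference = 0.87 - 0.55 = 0.32 m
angle = atan(0.32 / 0.51)
angle = atan(0.627451)
angle = 32.11 degrees

32.11


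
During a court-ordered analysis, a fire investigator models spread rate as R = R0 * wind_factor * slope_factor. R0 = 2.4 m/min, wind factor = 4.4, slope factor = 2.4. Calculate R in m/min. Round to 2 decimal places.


Fire spread rate calculation:
R = R0 * wind_factor * slope_factor
= 2.4 * 4.4 * 2.4
= 10.56 * 2.4
= 25.34 m/min

25.34


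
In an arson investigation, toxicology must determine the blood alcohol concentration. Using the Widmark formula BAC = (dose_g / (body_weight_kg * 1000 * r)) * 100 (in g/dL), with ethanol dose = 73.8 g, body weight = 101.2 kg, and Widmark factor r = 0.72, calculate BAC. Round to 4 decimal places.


Applying the Widmark formula:
BAC = (dose_g / (body_wt * 1000 * r)) * 100
Denominator = 101.2 * 1000 * 0.72 = 72864
BAC = (73.8 / 72864) * 100
BAC = 0.1013 g/dL

0.1013


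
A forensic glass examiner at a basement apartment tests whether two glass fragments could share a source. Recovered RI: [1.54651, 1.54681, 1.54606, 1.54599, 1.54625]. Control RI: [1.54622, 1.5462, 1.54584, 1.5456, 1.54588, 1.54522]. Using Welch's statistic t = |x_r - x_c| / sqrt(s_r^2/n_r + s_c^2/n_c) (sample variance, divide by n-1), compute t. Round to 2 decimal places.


Welch's t-criterion for glass RI comparison:
Recovered mean = sum / n_r = 7.73162 / 5 = 1.546324
Control mean = sum / n_c = 9.27496 / 6 = 1.5458267
Recovered sample variance s_r^2 = 1.1438e-07
Control sample variance s_c^2 = 1.43307e-07
Welch SE (unpooled) = sqrt(s_r^2/n_r + s_c^2/n_c) = sqrt(2.2876e-08 + 2.38844e-08) = sqrt(4.67604e-08) = 0.000216242
|mean_r - mean_c| = 0.000497333
t = 0.000497333 / 0.000216242 = 2.30

2.30


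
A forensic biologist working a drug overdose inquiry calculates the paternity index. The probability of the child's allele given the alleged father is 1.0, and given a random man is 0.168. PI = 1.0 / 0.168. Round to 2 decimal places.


Paternity Index calculation:
PI = P(allele|father) / P(allele|random)
PI = 1.0 / 0.168
PI = 5.95

5.95


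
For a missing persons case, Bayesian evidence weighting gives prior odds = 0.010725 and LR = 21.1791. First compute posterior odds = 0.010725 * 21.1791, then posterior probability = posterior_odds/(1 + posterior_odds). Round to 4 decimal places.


Bayesian evidence evaluation:
Posterior odds = prior_odds * LR = 0.010725 * 21.1791 = 0.2271458
Posterior probability = posterior_odds / (1 + posterior_odds)
= 0.2271458 / (1 + 0.2271458)
= 0.2271458 / 1.2271458
= 0.1851

0.1851


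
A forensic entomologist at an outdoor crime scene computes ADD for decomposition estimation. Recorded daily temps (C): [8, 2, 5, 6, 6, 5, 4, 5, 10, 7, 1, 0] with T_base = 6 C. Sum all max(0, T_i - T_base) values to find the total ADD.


Computing ADD day by day:
Day 1: max(0, 8 - 6) = 2
Day 2: max(0, 2 - 6) = 0
Day 3: max(0, 5 - 6) = 0
Day 4: max(0, 6 - 6) = 0
Day 5: max(0, 6 - 6) = 0
Day 6: max(0, 5 - 6) = 0
Day 7: max(0, 4 - 6) = 0
Day 8: max(0, 5 - 6) = 0
Day 9: max(0, 10 - 6) = 4
Day 10: max(0, 7 - 6) = 1
Day 11: max(0, 1 - 6) = 0
Day 12: max(0, 0 - 6) = 0
Total ADD = 7

7


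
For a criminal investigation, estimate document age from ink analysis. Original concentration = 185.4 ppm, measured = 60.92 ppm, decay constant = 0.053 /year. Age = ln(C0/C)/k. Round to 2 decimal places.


Document age estimation:
C0/C = 185.4 / 60.92 = 3.043336
ln(C0/C) = 1.112954
t = 1.112954 / 0.053 = 21.00 years

21.00


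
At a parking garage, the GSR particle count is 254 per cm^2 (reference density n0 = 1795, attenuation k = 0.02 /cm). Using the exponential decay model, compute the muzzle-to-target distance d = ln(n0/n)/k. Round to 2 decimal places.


GSR distance calculation:
n0/n = 1795 / 254 = 7.066929
ln(n0/n) = 1.955426
d = 1.955426 / 0.02 = 97.77 cm

97.77


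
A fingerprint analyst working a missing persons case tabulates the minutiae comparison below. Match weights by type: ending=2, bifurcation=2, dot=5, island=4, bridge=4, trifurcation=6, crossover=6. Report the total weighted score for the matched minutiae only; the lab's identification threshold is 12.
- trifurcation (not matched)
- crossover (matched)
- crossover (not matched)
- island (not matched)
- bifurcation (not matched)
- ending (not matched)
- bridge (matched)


Weighted minutiae match score:
  trifurcation: not matched, +0
  crossover: matched, +6 (running total 6)
  crossover: not matched, +0
  island: not matched, +0
  bifurcation: not matched, +0
  ending: not matched, +0
  bridge: matched, +4 (running total 10)
Total score = 10
Threshold = 12; verdict = inconclusive

10
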